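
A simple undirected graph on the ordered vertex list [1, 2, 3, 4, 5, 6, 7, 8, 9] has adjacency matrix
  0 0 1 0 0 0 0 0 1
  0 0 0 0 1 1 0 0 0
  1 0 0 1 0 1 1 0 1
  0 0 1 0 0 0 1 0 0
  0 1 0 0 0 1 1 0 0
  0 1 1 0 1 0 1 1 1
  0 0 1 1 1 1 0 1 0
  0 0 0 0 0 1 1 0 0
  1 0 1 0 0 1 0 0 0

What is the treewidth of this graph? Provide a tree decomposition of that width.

Treewidth 2.
One such decomposition:
Bags: B1 = {3, 6, 7}  B2 = {3, 6, 9}  B3 = {1, 3, 9}  B4 = {3, 4, 7}  B5 = {6, 7, 8}  B6 = {5, 6, 7}  B7 = {2, 5, 6}
Tree: B1–B2, B2–B3, B1–B4, B1–B5, B5–B6, B6–B7

Each bag holds 3 vertices, so the decomposition has width 2, which upper-bounds the treewidth. On the other hand G contains the 3-clique {1, 3, 9}. A clique must lie in a single bag of any decomposition, so no decomposition can have width below 2. Therefore the treewidth is 2.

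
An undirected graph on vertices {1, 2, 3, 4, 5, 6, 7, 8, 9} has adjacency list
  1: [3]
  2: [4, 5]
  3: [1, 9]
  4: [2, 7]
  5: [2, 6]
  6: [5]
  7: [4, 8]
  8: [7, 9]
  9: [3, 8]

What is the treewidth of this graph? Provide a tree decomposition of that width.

Treewidth 1.
One such decomposition:
Bags: B1 = {1, 3}  B2 = {3, 9}  B3 = {8, 9}  B4 = {7, 8}  B5 = {4, 7}  B6 = {2, 4}  B7 = {2, 5}  B8 = {5, 6}
Tree: B1–B2, B2–B3, B3–B4, B4–B5, B5–B6, B6–B7, B7–B8

Every bag has size at most 2, so the width is 2 − 1 = 1 and tw(G) ≤ 1. G has an edge, so its treewidth is at least 1. The upper and lower bounds meet at 1, so that is the treewidth.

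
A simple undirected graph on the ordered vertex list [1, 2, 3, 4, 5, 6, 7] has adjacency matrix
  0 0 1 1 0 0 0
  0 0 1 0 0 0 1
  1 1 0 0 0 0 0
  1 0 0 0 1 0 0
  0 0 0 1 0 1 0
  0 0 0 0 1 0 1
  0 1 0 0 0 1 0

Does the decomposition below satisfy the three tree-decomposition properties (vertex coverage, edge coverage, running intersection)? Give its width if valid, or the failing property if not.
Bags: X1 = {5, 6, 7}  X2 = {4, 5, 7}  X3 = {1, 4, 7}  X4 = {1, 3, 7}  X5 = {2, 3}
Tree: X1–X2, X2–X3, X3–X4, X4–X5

No — edge (7,2) lies in no bag.

A tree decomposition must satisfy three properties: every vertex lies in some bag; for every edge, both endpoints lie together in some bag; and for every vertex, the bags containing it form a connected subtree. Here edge (7,2) lies in no bag, so the decomposition is invalid.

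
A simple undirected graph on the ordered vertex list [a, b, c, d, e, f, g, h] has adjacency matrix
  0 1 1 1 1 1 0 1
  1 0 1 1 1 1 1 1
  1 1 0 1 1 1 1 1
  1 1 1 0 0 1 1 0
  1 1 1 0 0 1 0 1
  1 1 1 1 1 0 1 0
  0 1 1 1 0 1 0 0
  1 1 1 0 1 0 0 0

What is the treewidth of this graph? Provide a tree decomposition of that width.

Treewidth 4.
One such decomposition:
Bags: B1 = {a, b, c, e, f}  B2 = {a, b, c, d, f}  B3 = {a, b, c, e, h}  B4 = {b, c, d, f, g}
Tree: B1–B2, B1–B3, B2–B4

Each bag holds 5 vertices, so the decomposition has width 4, which upper-bounds the treewidth. For the lower bound, the 5 vertices {a, b, c, e, h} are pairwise adjacent, and any tree decomposition puts a clique entirely inside one bag — forcing width ≥ 4. Combining the bounds, tw(G) = 4.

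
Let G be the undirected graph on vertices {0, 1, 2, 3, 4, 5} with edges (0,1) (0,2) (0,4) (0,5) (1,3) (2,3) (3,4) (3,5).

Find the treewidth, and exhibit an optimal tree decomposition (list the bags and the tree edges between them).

Treewidth 2.
One such decomposition:
Bags: B1 = {0, 1, 3}  B2 = {0, 2, 3}  B3 = {0, 3, 5}  B4 = {0, 3, 4}
Tree: B1–B2, B2–B3, B3–B4

Each bag holds 3 vertices, so the decomposition has width 2, which upper-bounds the treewidth. For the lower bound, G contains the cycle 1–3–2–0–1, so G is not a forest; only forests have treewidth ≤ 1, hence tw(G) ≥ 2. Hence tw(G) = 2 exactly.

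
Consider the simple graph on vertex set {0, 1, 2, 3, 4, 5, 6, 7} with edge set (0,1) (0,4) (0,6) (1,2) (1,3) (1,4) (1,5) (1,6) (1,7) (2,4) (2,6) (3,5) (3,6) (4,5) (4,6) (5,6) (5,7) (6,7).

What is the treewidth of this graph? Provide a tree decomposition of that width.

Each bag holds 4 vertices, so the decomposition has width 3, which upper-bounds the treewidth. For the lower bound, the 4 vertices {1, 3, 5, 6} are pairwise adjacent, and any tree decomposition puts a clique entirely inside one bag — forcing width ≥ 3. The upper and lower bounds meet at 3, so that is the treewidth.

Treewidth 3.
One such decomposition:
Bags: B1 = {1, 3, 5, 6}  B2 = {1, 4, 5, 6}  B3 = {1, 2, 4, 6}  B4 = {0, 1, 4, 6}  B5 = {1, 5, 6, 7}
Tree: B1–B2, B2–B3, B3–B4, B1–B5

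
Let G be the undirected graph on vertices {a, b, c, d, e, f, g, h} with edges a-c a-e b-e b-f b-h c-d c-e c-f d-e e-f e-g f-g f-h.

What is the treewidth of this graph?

A width-2 tree decomposition is:
Bags: B1 = {e, f, g}  B2 = {c, e, f}  B3 = {c, d, e}  B4 = {b, e, f}  B5 = {b, f, h}  B6 = {a, c, e}
Tree: B1–B2, B2–B3, B1–B4, B4–B5, B3–B6
Each bag holds 3 vertices, so the decomposition has width 2, which upper-bounds the treewidth. Conversely, {c, d, e} is a clique of size 3, and the vertices of any clique must share a bag in every tree decomposition; so some bag has ≥ 3 vertices and tw(G) ≥ 2. The upper and lower bounds meet at 2, so that is the treewidth.

2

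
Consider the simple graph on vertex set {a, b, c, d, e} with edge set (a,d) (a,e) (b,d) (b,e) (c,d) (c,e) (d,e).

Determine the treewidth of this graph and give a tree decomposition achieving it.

Treewidth 2.
One optimal decomposition is:
Bags: B1 = {c, d, e}  B2 = {a, d, e}  B3 = {b, d, e}
Tree: B1–B2, B1–B3

Every bag has size at most 3, so the width is 3 − 1 = 2 and tw(G) ≤ 2. On the other hand G contains the 3-clique {c, d, e}. A clique must lie in a single bag of any decomposition, so no decomposition can have width below 2. Hence tw(G) = 2 exactly.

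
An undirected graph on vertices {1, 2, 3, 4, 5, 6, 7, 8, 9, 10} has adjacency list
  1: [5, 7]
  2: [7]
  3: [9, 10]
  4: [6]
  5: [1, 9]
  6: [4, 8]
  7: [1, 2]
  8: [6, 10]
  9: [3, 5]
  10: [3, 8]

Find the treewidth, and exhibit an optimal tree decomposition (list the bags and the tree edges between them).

Each bag holds 2 vertices, so the decomposition has width 1, which upper-bounds the treewidth. G has an edge, so its treewidth is at least 1. Combining the bounds, tw(G) = 1.

Treewidth 1.
One such decomposition:
Bags: B1 = {4, 6}  B2 = {6, 8}  B3 = {8, 10}  B4 = {3, 10}  B5 = {3, 9}  B6 = {5, 9}  B7 = {1, 5}  B8 = {1, 7}  B9 = {2, 7}
Tree: B1–B2, B2–B3, B3–B4, B4–B5, B5–B6, B6–B7, B7–B8, B8–B9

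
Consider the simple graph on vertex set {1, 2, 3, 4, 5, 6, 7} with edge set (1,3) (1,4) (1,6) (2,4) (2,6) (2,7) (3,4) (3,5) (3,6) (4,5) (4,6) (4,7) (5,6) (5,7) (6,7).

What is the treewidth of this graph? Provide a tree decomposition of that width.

Every bag has size at most 4, so the width is 4 − 1 = 3 and tw(G) ≤ 3. Conversely, {2, 4, 6, 7} is a clique of size 4, and the vertices of any clique must share a bag in every tree decomposition; so some bag has ≥ 4 vertices and tw(G) ≥ 3. Therefore the treewidth is 3.

Treewidth 3.
One optimal decomposition is:
Bags: B1 = {3, 4, 5, 6}  B2 = {4, 5, 6, 7}  B3 = {2, 4, 6, 7}  B4 = {1, 3, 4, 6}
Tree: B1–B2, B2–B3, B1–B4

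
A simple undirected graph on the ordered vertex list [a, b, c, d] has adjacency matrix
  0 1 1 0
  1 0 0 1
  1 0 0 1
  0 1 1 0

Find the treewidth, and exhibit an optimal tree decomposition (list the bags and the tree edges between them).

Each bag holds 3 vertices, so the decomposition has width 2, which upper-bounds the treewidth. Since c–a–b–d–c is a cycle in G, G is not acyclic. Forests are exactly the graphs of treewidth ≤ 1, so tw(G) ≥ 2. Combining the bounds, tw(G) = 2.

Treewidth 2.
Bags: B1 = {a, b, c}  B2 = {b, c, d}
Tree: B1–B2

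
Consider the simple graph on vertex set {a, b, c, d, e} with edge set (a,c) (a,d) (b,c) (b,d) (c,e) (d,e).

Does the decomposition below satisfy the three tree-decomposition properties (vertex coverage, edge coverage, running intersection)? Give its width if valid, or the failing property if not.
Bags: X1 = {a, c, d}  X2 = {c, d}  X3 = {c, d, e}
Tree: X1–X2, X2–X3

No — vertex b appears in no bag.

A tree decomposition must satisfy three properties: every vertex lies in some bag; for every edge, both endpoints lie together in some bag; and for every vertex, the bags containing it form a connected subtree. Here vertex b appears in no bag, so the decomposition is invalid.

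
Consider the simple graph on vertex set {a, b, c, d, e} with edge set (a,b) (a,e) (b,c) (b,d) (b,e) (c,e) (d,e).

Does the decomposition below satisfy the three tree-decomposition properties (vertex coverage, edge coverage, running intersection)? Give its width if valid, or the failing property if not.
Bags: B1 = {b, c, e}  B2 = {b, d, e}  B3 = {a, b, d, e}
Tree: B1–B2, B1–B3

No — bags containing vertex d are not connected in the tree.

A tree decomposition must satisfy three properties: every vertex lies in some bag; for every edge, both endpoints lie together in some bag; and for every vertex, the bags containing it form a connected subtree. Here bags containing vertex d are not connected in the tree, so the decomposition is invalid.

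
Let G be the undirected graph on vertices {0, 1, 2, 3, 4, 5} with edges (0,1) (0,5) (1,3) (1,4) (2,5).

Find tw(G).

1

A width-1 tree decomposition is:
Bags: B1 = {1, 4}  B2 = {0, 1}  B3 = {0, 5}  B4 = {2, 5}  B5 = {1, 3}
Tree: B1–B2, B2–B3, B3–B4, B2–B5
Every bag has size at most 2, so the width is 2 − 1 = 1 and tw(G) ≤ 1. Since G has at least one edge (e.g. 1–4), it is not an edgeless graph, so tw(G) ≥ 1. Therefore the treewidth is 1.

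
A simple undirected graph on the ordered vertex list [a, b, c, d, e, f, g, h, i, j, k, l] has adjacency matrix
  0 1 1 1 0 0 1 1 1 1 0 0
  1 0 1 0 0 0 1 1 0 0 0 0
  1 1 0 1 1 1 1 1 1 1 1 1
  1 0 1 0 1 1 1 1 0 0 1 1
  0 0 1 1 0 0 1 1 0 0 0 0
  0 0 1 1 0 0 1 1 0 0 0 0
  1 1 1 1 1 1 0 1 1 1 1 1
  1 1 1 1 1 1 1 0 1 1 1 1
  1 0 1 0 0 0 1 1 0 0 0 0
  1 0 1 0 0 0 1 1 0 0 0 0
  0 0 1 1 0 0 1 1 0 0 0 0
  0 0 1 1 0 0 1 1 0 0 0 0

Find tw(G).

A width-4 tree decomposition is:
Bags: B1 = {c, d, g, h, l}  B2 = {c, d, e, g, h}  B3 = {c, d, g, h, k}  B4 = {c, d, f, g, h}  B5 = {a, c, d, g, h}  B6 = {a, c, g, h, i}  B7 = {a, b, c, g, h}  B8 = {a, c, g, h, j}
Tree: B1–B2, B2–B3, B3–B4, B3–B5, B5–B6, B6–B7, B7–B8
The largest bag has 5 vertices, giving width 4; this decomposition certifies tw(G) ≤ 4. For the lower bound, the 5 vertices {c, d, f, g, h} are pairwise adjacent, and any tree decomposition puts a clique entirely inside one bag — forcing width ≥ 4. Combining the bounds, tw(G) = 4.

4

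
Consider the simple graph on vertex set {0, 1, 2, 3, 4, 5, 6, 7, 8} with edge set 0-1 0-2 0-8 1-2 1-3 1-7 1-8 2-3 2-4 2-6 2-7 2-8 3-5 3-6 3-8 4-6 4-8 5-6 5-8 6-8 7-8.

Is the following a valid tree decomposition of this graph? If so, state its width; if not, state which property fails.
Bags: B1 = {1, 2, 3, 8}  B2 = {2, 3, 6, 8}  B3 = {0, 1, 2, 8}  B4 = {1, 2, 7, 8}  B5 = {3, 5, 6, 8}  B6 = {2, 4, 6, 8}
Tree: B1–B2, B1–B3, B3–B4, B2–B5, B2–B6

Yes; width 3.

Vertex coverage: the bags together contain {0, 1, 2, 3, 4, 5, 6, 7, 8}, the full vertex set. Edge coverage: each edge of G has both endpoints in at least one bag. Running intersection: for every vertex, the bags containing it form a connected subtree. All three properties hold, so this is a valid tree decomposition of width max|bag| − 1 = 3, and hence tw(G) ≤ 3.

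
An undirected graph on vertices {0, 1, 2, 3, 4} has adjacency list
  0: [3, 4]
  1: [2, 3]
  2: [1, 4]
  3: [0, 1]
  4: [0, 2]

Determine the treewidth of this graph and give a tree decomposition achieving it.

The largest bag has 3 vertices, giving width 2; this decomposition certifies tw(G) ≤ 2. For the lower bound, G contains the cycle 4–2–1–3–0–4, so G is not a forest; only forests have treewidth ≤ 1, hence tw(G) ≥ 2. Therefore the treewidth is 2.

Treewidth 2.
One such decomposition:
Bags: B1 = {1, 2, 4}  B2 = {1, 3, 4}  B3 = {0, 3, 4}
Tree: B1–B2, B2–B3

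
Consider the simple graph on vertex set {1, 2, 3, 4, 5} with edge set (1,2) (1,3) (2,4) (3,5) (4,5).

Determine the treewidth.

A width-2 tree decomposition is:
Bags: B1 = {1, 2, 4}  B2 = {1, 4, 5}  B3 = {1, 3, 5}
Tree: B1–B2, B2–B3
The largest bag has 3 vertices, giving width 2; this decomposition certifies tw(G) ≤ 2. For the lower bound, G contains the cycle 1–2–4–5–3–1, so G is not a forest; only forests have treewidth ≤ 1, hence tw(G) ≥ 2. Hence tw(G) = 2 exactly.

2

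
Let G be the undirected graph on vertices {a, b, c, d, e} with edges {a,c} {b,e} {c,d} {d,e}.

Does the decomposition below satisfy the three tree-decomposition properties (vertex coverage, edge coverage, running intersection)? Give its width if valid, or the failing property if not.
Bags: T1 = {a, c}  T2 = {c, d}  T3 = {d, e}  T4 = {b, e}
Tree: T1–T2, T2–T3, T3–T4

Yes; width 1.

Checking the three conditions: (i) the bags cover all of {a, b, c, d, e}; (ii) for each edge, some bag contains both endpoints; (iii) the bags containing any fixed vertex form a subtree. All hold, so the decomposition is valid with width 2 − 1 = 1.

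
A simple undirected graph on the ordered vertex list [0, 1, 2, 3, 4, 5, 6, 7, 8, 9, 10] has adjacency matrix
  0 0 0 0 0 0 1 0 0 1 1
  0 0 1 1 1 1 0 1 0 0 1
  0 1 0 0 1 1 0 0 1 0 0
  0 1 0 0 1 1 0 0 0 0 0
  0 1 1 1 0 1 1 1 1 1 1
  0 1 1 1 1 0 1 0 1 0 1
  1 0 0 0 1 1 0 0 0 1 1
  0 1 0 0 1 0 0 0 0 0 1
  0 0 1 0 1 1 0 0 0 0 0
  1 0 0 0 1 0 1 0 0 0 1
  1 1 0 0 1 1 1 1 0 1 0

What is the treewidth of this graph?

3

A width-3 tree decomposition is:
Bags: B1 = {4, 5, 6, 10}  B2 = {1, 4, 5, 10}  B3 = {1, 3, 4, 5}  B4 = {4, 6, 9, 10}  B5 = {0, 6, 9, 10}  B6 = {1, 2, 4, 5}  B7 = {2, 4, 5, 8}  B8 = {1, 4, 7, 10}
Tree: B1–B2, B2–B3, B1–B4, B4–B5, B2–B6, B6–B7, B2–B8
Each bag holds 4 vertices, so the decomposition has width 3, which upper-bounds the treewidth. For the lower bound, the 4 vertices {0, 6, 9, 10} are pairwise adjacent, and any tree decomposition puts a clique entirely inside one bag — forcing width ≥ 3. Hence tw(G) = 3 exactly.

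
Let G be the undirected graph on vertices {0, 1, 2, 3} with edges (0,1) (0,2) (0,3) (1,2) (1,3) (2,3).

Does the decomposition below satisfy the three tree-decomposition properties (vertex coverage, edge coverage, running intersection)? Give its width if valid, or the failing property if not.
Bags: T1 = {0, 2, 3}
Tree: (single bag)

No — vertex 1 appears in no bag.

A tree decomposition must satisfy three properties: every vertex lies in some bag; for every edge, both endpoints lie together in some bag; and for every vertex, the bags containing it form a connected subtree. Here vertex 1 appears in no bag, so the decomposition is invalid.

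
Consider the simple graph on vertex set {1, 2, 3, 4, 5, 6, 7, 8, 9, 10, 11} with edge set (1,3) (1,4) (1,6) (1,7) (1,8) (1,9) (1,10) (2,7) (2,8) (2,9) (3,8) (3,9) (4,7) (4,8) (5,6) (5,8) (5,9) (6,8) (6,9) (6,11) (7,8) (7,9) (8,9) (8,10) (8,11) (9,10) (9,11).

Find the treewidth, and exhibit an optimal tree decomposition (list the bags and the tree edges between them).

Treewidth 3.
Bags: B1 = {1, 6, 8, 9}  B2 = {1, 8, 9, 10}  B3 = {6, 8, 9, 11}  B4 = {1, 7, 8, 9}  B5 = {5, 6, 8, 9}  B6 = {1, 3, 8, 9}  B7 = {1, 4, 7, 8}  B8 = {2, 7, 8, 9}
Tree: B1–B2, B1–B3, B1–B4, B1–B5, B4–B6, B4–B7, B4–B8

Each bag holds 4 vertices, so the decomposition has width 3, which upper-bounds the treewidth. On the other hand G contains the 4-clique {1, 8, 9, 10}. A clique must lie in a single bag of any decomposition, so no decomposition can have width below 3. Combining the bounds, tw(G) = 3.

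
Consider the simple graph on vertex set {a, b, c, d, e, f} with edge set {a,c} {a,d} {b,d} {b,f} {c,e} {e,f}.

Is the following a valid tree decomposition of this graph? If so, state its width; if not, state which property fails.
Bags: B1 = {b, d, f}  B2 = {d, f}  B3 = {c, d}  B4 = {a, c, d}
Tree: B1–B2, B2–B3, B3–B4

No — vertex e appears in no bag.

A tree decomposition must satisfy three properties: every vertex lies in some bag; for every edge, both endpoints lie together in some bag; and for every vertex, the bags containing it form a connected subtree. Here vertex e appears in no bag, so the decomposition is invalid.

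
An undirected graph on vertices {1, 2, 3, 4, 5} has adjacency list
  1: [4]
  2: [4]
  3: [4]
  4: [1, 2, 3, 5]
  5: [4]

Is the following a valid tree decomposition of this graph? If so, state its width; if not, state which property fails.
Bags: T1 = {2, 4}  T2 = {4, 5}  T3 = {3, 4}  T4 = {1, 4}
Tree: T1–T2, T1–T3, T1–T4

Vertex coverage: the bags together contain {1, 2, 3, 4, 5}, the full vertex set. Edge coverage: each edge of G has both endpoints in at least one bag. Running intersection: for every vertex, the bags containing it form a connected subtree. All three properties hold, so this is a valid tree decomposition of width max|bag| − 1 = 1, and hence tw(G) ≤ 1.

Yes; width 1.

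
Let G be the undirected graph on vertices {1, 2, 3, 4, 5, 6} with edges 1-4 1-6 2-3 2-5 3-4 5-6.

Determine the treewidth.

2

A width-2 tree decomposition is:
Bags: B1 = {2, 5, 6}  B2 = {2, 3, 6}  B3 = {3, 4, 6}  B4 = {1, 4, 6}
Tree: B1–B2, B2–B3, B3–B4
Every bag has size at most 3, so the width is 3 − 1 = 2 and tw(G) ≤ 2. The edges 6–5–2–3–4–1–6 form a cycle, so G is not a tree and its treewidth is at least 2. Combining the bounds, tw(G) = 2.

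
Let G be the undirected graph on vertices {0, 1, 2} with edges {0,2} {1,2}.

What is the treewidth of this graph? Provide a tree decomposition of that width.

The largest bag has 2 vertices, giving width 1; this decomposition certifies tw(G) ≤ 1. G has an edge, so its treewidth is at least 1. Therefore the treewidth is 1.

Treewidth 1.
Bags: B1 = {1, 2}  B2 = {0, 2}
Tree: B1–B2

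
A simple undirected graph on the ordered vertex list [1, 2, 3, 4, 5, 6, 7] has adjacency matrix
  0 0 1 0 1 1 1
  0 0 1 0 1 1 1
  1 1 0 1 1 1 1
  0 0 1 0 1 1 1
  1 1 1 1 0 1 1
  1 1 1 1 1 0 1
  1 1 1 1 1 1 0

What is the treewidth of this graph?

A width-4 tree decomposition is:
Bags: B1 = {3, 4, 5, 6, 7}  B2 = {1, 3, 5, 6, 7}  B3 = {2, 3, 5, 6, 7}
Tree: B1–B2, B1–B3
The largest bag has 5 vertices, giving width 4; this decomposition certifies tw(G) ≤ 4. Conversely, {1, 3, 5, 6, 7} is a clique of size 5, and the vertices of any clique must share a bag in every tree decomposition; so some bag has ≥ 5 vertices and tw(G) ≥ 4. Therefore the treewidth is 4.

4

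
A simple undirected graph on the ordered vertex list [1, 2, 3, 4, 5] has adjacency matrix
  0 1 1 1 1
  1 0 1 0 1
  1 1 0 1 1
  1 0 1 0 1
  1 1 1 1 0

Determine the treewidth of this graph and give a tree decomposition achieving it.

Treewidth 3.
One such decomposition:
Bags: B1 = {1, 2, 3, 5}  B2 = {1, 3, 4, 5}
Tree: B1–B2

Each bag holds 4 vertices, so the decomposition has width 3, which upper-bounds the treewidth. Conversely, {1, 2, 3, 5} is a clique of size 4, and the vertices of any clique must share a bag in every tree decomposition; so some bag has ≥ 4 vertices and tw(G) ≥ 3. The upper and lower bounds meet at 3, so that is the treewidth.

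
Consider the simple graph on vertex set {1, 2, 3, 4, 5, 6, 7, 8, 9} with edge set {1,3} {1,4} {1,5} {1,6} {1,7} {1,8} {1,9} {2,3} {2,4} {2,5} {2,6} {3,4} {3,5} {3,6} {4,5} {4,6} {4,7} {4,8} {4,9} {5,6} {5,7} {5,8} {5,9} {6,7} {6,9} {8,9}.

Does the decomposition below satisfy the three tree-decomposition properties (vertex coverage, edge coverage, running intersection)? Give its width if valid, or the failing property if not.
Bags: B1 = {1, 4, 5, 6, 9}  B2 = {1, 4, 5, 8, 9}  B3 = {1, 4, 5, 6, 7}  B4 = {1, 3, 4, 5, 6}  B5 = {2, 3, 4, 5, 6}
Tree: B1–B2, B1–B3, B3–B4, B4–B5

Yes; width 4.

Checking the three conditions: (i) the bags cover all of {1, 2, 3, 4, 5, 6, 7, 8, 9}; (ii) for each edge, some bag contains both endpoints; (iii) the bags containing any fixed vertex form a subtree. All hold, so the decomposition is valid with width 5 − 1 = 4.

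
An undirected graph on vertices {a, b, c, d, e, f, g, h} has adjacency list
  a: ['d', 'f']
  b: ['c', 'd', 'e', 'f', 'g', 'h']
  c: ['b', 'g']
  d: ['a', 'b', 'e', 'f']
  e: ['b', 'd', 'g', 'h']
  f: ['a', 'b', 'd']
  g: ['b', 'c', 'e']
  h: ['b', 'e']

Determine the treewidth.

2

A width-2 tree decomposition is:
Bags: B1 = {b, e, g}  B2 = {b, d, e}  B3 = {b, e, h}  B4 = {b, d, f}  B5 = {a, d, f}  B6 = {b, c, g}
Tree: B1–B2, B2–B3, B2–B4, B4–B5, B1–B6
Every bag has size at most 3, so the width is 3 − 1 = 2 and tw(G) ≤ 2. For the lower bound, the 3 vertices {a, d, f} are pairwise adjacent, and any tree decomposition puts a clique entirely inside one bag — forcing width ≥ 2. Therefore the treewidth is 2.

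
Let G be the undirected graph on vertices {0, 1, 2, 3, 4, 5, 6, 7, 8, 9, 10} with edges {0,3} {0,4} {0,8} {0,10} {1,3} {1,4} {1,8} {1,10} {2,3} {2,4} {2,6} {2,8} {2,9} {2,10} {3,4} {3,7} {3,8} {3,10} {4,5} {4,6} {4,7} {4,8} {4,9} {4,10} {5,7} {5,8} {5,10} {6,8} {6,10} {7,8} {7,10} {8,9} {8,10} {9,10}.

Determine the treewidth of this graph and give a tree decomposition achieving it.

The largest bag has 5 vertices, giving width 4; this decomposition certifies tw(G) ≤ 4. Conversely, {2, 4, 8, 9, 10} is a clique of size 5, and the vertices of any clique must share a bag in every tree decomposition; so some bag has ≥ 5 vertices and tw(G) ≥ 4. Therefore the treewidth is 4.

Treewidth 4.
Bags: B1 = {1, 3, 4, 8, 10}  B2 = {2, 3, 4, 8, 10}  B3 = {3, 4, 7, 8, 10}  B4 = {2, 4, 8, 9, 10}  B5 = {2, 4, 6, 8, 10}  B6 = {4, 5, 7, 8, 10}  B7 = {0, 3, 4, 8, 10}
Tree: B1–B2, B1–B3, B2–B4, B2–B5, B3–B6, B2–B7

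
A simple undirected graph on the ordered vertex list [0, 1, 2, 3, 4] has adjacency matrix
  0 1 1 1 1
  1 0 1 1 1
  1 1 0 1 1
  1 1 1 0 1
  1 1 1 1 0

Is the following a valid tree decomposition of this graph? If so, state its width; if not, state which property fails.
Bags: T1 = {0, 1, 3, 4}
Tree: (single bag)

A tree decomposition must satisfy three properties: every vertex lies in some bag; for every edge, both endpoints lie together in some bag; and for every vertex, the bags containing it form a connected subtree. Here vertex 2 appears in no bag, so the decomposition is invalid.

No — vertex 2 appears in no bag.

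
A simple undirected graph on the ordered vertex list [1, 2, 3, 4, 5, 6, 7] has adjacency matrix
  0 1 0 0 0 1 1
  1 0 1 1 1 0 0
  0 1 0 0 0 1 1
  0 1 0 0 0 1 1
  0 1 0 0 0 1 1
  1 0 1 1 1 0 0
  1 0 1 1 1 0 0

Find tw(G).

A width-3 tree decomposition is:
Bags: B1 = {2, 3, 6, 7}  B2 = {2, 4, 6, 7}  B3 = {2, 5, 6, 7}  B4 = {1, 2, 6, 7}
Tree: B1–B2, B2–B3, B3–B4
Every bag has size at most 4, so the width is 4 − 1 = 3 and tw(G) ≤ 3. For the lower bound: the 4 vertex sets {3,6}, {4,7}, {2}, {5} are disjoint, each induces a connected subgraph, and every pair is joined by at least one edge of G. Contracting each set to a single vertex therefore yields K_{4} as a minor, and since treewidth is minor-monotone, tw(G) ≥ tw(K_{4}) = 3. The upper and lower bounds meet at 3, so that is the treewidth.

3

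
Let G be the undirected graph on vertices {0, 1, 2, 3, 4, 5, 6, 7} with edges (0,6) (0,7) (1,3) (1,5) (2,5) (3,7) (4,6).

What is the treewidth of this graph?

A width-1 tree decomposition is:
Bags: B1 = {2, 5}  B2 = {1, 5}  B3 = {1, 3}  B4 = {3, 7}  B5 = {0, 7}  B6 = {0, 6}  B7 = {4, 6}
Tree: B1–B2, B2–B3, B3–B4, B4–B5, B5–B6, B6–B7
Every bag has size at most 2, so the width is 2 − 1 = 1 and tw(G) ≤ 1. Any graph with an edge has treewidth ≥ 1, and G has the edge 2–5. Combining the bounds, tw(G) = 1.

1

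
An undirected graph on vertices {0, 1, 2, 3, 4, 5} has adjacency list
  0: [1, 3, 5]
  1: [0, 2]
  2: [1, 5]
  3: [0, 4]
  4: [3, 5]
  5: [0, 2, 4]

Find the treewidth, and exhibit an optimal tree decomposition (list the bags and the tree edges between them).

Each bag holds 3 vertices, so the decomposition has width 2, which upper-bounds the treewidth. Since 3–4–5–0–3 is a cycle in G, G is not acyclic. Forests are exactly the graphs of treewidth ≤ 1, so tw(G) ≥ 2. Therefore the treewidth is 2.

Treewidth 2.
One such decomposition:
Bags: B1 = {0, 3, 4}  B2 = {0, 4, 5}  B3 = {0, 1, 5}  B4 = {1, 2, 5}
Tree: B1–B2, B2–B3, B3–B4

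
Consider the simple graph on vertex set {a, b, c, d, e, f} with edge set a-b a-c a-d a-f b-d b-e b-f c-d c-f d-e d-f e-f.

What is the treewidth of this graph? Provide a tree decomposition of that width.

The largest bag has 4 vertices, giving width 3; this decomposition certifies tw(G) ≤ 3. Conversely, {b, d, e, f} is a clique of size 4, and the vertices of any clique must share a bag in every tree decomposition; so some bag has ≥ 4 vertices and tw(G) ≥ 3. The upper and lower bounds meet at 3, so that is the treewidth.

Treewidth 3.
Bags: B1 = {a, b, d, f}  B2 = {b, d, e, f}  B3 = {a, c, d, f}
Tree: B1–B2, B1–B3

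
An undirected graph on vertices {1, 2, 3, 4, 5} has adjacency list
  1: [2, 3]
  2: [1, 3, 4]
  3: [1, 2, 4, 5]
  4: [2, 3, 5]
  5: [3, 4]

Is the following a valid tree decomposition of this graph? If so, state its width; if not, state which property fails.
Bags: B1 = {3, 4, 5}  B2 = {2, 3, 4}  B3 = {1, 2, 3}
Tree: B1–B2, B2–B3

Vertex coverage: the bags together contain {1, 2, 3, 4, 5}, the full vertex set. Edge coverage: each edge of G has both endpoints in at least one bag. Running intersection: for every vertex, the bags containing it form a connected subtree. All three properties hold, so this is a valid tree decomposition of width max|bag| − 1 = 2, and hence tw(G) ≤ 2.

Yes; width 2.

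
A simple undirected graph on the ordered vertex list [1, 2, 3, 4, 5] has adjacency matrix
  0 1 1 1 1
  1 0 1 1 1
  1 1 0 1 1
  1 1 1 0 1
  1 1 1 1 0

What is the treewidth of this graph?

4

A width-4 tree decomposition is:
Bags: B1 = {1, 2, 3, 4, 5}
Tree: (single bag)
A single bag containing all 5 vertices is trivially a valid decomposition of width 4. On the other hand G contains the 5-clique {1, 2, 3, 4, 5}. A clique must lie in a single bag of any decomposition, so no decomposition can have width below 4. The upper and lower bounds meet at 4, so that is the treewidth.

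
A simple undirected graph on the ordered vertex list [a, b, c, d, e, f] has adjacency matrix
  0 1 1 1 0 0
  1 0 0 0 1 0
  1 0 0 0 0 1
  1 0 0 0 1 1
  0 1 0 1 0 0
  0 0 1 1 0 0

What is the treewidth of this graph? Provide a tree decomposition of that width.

Every bag has size at most 3, so the width is 3 − 1 = 2 and tw(G) ≤ 2. Since b–e–d–a–b is a cycle in G, G is not acyclic. Forests are exactly the graphs of treewidth ≤ 1, so tw(G) ≥ 2. Therefore the treewidth is 2.

Treewidth 2.
Bags: B1 = {a, b, e}  B2 = {a, d, e}  B3 = {a, c, d}  B4 = {c, d, f}
Tree: B1–B2, B2–B3, B3–B4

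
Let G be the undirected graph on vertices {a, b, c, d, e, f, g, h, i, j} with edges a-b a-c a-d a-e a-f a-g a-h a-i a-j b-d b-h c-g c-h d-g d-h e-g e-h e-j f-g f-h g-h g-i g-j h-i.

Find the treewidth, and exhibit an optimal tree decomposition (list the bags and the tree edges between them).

Treewidth 3.
Bags: B1 = {a, d, g, h}  B2 = {a, g, h, i}  B3 = {a, c, g, h}  B4 = {a, f, g, h}  B5 = {a, b, d, h}  B6 = {a, e, g, h}  B7 = {a, e, g, j}
Tree: B1–B2, B2–B3, B3–B4, B1–B5, B4–B6, B6–B7

Each bag holds 4 vertices, so the decomposition has width 3, which upper-bounds the treewidth. Conversely, {a, e, g, j} is a clique of size 4, and the vertices of any clique must share a bag in every tree decomposition; so some bag has ≥ 4 vertices and tw(G) ≥ 3. Combining the bounds, tw(G) = 3.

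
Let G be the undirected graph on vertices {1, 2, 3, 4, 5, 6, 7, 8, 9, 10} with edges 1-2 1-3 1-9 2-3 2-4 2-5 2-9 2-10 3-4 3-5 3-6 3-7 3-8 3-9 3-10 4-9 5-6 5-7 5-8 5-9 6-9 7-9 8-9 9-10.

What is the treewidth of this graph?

3

A width-3 tree decomposition is:
Bags: B1 = {2, 3, 9, 10}  B2 = {1, 2, 3, 9}  B3 = {2, 3, 5, 9}  B4 = {3, 5, 8, 9}  B5 = {3, 5, 6, 9}  B6 = {3, 5, 7, 9}  B7 = {2, 3, 4, 9}
Tree: B1–B2, B2–B3, B3–B4, B3–B5, B5–B6, B1–B7
The largest bag has 4 vertices, giving width 3; this decomposition certifies tw(G) ≤ 3. On the other hand G contains the 4-clique {3, 5, 8, 9}. A clique must lie in a single bag of any decomposition, so no decomposition can have width below 3. The upper and lower bounds meet at 3, so that is the treewidth.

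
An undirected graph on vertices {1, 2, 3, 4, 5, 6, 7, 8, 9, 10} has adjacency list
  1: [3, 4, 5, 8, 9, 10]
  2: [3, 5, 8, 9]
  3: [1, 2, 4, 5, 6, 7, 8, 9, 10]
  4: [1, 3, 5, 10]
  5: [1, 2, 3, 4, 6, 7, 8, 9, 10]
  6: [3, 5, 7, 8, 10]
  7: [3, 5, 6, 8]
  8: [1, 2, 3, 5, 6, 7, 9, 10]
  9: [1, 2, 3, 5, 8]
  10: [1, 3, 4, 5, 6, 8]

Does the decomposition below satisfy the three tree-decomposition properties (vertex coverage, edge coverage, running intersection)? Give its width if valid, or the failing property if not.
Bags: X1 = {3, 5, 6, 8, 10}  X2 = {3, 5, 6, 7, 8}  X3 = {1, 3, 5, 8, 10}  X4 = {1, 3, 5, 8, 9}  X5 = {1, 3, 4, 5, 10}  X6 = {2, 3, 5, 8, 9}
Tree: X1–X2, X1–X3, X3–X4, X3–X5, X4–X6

Yes; width 4.

Checking the three conditions: (i) the bags cover all of {1, 2, 3, 4, 5, 6, 7, 8, 9, 10}; (ii) for each edge, some bag contains both endpoints; (iii) the bags containing any fixed vertex form a subtree. All hold, so the decomposition is valid with width 5 − 1 = 4.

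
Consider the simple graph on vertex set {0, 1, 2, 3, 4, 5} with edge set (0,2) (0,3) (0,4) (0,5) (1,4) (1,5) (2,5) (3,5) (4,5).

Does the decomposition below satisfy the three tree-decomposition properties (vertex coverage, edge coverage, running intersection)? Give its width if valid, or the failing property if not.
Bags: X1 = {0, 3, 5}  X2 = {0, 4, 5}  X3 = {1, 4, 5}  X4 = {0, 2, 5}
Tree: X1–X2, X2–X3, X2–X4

Yes; width 2.

Vertex coverage: the bags together contain {0, 1, 2, 3, 4, 5}, the full vertex set. Edge coverage: each edge of G has both endpoints in at least one bag. Running intersection: for every vertex, the bags containing it form a connected subtree. All three properties hold, so this is a valid tree decomposition of width max|bag| − 1 = 2, and hence tw(G) ≤ 2.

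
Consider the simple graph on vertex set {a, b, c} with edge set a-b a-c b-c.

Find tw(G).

2

A width-2 tree decomposition is:
Bags: B1 = {a, b, c}
Tree: (single bag)
A single bag containing all 3 vertices is trivially a valid decomposition of width 2. Conversely, {a, b, c} is a clique of size 3, and the vertices of any clique must share a bag in every tree decomposition; so some bag has ≥ 3 vertices and tw(G) ≥ 2. Hence tw(G) = 2 exactly.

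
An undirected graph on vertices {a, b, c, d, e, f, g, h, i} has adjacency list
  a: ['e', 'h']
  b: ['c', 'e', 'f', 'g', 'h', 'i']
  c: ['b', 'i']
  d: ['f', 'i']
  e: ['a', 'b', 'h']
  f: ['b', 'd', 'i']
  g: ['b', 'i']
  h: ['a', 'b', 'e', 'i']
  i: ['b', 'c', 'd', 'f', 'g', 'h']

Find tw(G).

A width-2 tree decomposition is:
Bags: B1 = {b, f, i}  B2 = {b, g, i}  B3 = {b, h, i}  B4 = {d, f, i}  B5 = {b, e, h}  B6 = {a, e, h}  B7 = {b, c, i}
Tree: B1–B2, B2–B3, B1–B4, B3–B5, B5–B6, B1–B7
Every bag has size at most 3, so the width is 3 − 1 = 2 and tw(G) ≤ 2. Conversely, {d, f, i} is a clique of size 3, and the vertices of any clique must share a bag in every tree decomposition; so some bag has ≥ 3 vertices and tw(G) ≥ 2. Combining the bounds, tw(G) = 2.

2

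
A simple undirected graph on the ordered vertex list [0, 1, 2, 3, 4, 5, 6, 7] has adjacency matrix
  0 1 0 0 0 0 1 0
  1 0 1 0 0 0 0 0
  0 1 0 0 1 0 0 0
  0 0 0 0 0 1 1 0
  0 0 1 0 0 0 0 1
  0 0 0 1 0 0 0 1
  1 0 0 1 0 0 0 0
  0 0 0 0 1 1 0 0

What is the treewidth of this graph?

2

A width-2 tree decomposition is:
Bags: B1 = {0, 3, 6}  B2 = {0, 1, 3}  B3 = {1, 2, 3}  B4 = {2, 3, 4}  B5 = {3, 4, 7}  B6 = {3, 5, 7}
Tree: B1–B2, B2–B3, B3–B4, B4–B5, B5–B6
The largest bag has 3 vertices, giving width 2; this decomposition certifies tw(G) ≤ 2. Since 3–6–0–1–2–4–7–5–3 is a cycle in G, G is not acyclic. Forests are exactly the graphs of treewidth ≤ 1, so tw(G) ≥ 2. Therefore the treewidth is 2.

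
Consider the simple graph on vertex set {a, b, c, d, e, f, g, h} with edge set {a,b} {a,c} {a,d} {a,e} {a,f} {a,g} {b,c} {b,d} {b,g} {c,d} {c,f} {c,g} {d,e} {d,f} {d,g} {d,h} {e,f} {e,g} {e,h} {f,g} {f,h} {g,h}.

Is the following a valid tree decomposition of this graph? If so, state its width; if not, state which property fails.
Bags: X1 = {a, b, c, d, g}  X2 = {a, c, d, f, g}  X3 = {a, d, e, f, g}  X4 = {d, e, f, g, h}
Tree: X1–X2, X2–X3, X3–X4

Every vertex of G appears in some bag (union = {a, b, c, d, e, f, g, h}); every edge is covered by a bag; and for each vertex v the set of bags containing v is connected in the bag tree. The decomposition is therefore valid. The largest bag has 5 vertices, so the width is 4.

Yes; width 4.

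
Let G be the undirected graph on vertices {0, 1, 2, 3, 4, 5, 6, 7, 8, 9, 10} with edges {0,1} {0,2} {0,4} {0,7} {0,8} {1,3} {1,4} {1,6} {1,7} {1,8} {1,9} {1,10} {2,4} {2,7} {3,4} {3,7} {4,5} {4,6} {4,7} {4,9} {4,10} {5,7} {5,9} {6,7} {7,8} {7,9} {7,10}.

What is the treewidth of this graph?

3

A width-3 tree decomposition is:
Bags: B1 = {1, 4, 7, 10}  B2 = {1, 3, 4, 7}  B3 = {1, 4, 7, 9}  B4 = {0, 1, 4, 7}  B5 = {0, 2, 4, 7}  B6 = {0, 1, 7, 8}  B7 = {4, 5, 7, 9}  B8 = {1, 4, 6, 7}
Tree: B1–B2, B2–B3, B2–B4, B4–B5, B4–B6, B3–B7, B2–B8
The largest bag has 4 vertices, giving width 3; this decomposition certifies tw(G) ≤ 3. For the lower bound, the 4 vertices {0, 1, 7, 8} are pairwise adjacent, and any tree decomposition puts a clique entirely inside one bag — forcing width ≥ 3. The upper and lower bounds meet at 3, so that is the treewidth.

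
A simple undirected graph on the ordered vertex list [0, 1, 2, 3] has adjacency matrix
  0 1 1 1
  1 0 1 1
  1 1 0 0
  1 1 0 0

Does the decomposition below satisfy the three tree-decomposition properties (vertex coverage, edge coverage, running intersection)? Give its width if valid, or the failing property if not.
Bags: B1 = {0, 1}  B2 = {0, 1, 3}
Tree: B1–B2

No — vertex 2 appears in no bag.

A tree decomposition must satisfy three properties: every vertex lies in some bag; for every edge, both endpoints lie together in some bag; and for every vertex, the bags containing it form a connected subtree. Here vertex 2 appears in no bag, so the decomposition is invalid.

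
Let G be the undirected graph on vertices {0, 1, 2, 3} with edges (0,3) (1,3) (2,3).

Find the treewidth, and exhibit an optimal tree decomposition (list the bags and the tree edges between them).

Each bag holds 2 vertices, so the decomposition has width 1, which upper-bounds the treewidth. Since G has at least one edge (e.g. 1–3), it is not an edgeless graph, so tw(G) ≥ 1. Therefore the treewidth is 1.

Treewidth 1.
Bags: B1 = {1, 3}  B2 = {0, 3}  B3 = {2, 3}
Tree: B1–B2, B1–B3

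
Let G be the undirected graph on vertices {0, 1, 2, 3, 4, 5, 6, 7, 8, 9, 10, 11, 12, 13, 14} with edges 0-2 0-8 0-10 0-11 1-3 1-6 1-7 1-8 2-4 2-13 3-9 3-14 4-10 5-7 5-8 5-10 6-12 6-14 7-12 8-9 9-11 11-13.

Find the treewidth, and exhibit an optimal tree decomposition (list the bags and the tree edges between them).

The largest bag has 4 vertices, giving width 3; this decomposition certifies tw(G) ≤ 3. For the lower bound: the 4 vertex sets {6,12,14}, {3}, {1}, {5,7,8,9} are disjoint, each induces a connected subgraph, and every pair is joined by at least one edge of G. Contracting each set to a single vertex therefore yields K_{4} as a minor, and since treewidth is minor-monotone, tw(G) ≥ tw(K_{4}) = 3. The upper and lower bounds meet at 3, so that is the treewidth.

Treewidth 3.
One optimal decomposition is:
Bags: B1 = {3, 6, 12, 14}  B2 = {1, 3, 6, 12}  B3 = {1, 3, 7, 12}  B4 = {1, 3, 7, 9}  B5 = {1, 7, 8, 9}  B6 = {5, 7, 8, 9}  B7 = {5, 8, 9, 11}  B8 = {0, 5, 8, 11}  B9 = {0, 5, 10, 11}  B10 = {0, 10, 11, 13}  B11 = {0, 2, 10, 13}  B12 = {2, 4, 10, 13}
Tree: B1–B2, B2–B3, B3–B4, B4–B5, B5–B6, B6–B7, B7–B8, B8–B9, B9–B10, B10–B11, B11–B12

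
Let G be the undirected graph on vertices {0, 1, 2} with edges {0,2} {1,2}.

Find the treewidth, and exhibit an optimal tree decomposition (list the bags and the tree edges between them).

The largest bag has 2 vertices, giving width 1; this decomposition certifies tw(G) ≤ 1. Any graph with an edge has treewidth ≥ 1, and G has the edge 2–1. Therefore the treewidth is 1.

Treewidth 1.
One optimal decomposition is:
Bags: B1 = {1, 2}  B2 = {0, 2}
Tree: B1–B2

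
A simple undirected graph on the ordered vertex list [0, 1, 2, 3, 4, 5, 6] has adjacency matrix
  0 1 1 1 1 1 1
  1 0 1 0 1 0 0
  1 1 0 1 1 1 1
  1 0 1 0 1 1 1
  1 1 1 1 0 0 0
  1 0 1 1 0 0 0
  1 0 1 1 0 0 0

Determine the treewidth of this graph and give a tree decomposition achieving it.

Each bag holds 4 vertices, so the decomposition has width 3, which upper-bounds the treewidth. For the lower bound, the 4 vertices {0, 1, 2, 4} are pairwise adjacent, and any tree decomposition puts a clique entirely inside one bag — forcing width ≥ 3. Hence tw(G) = 3 exactly.

Treewidth 3.
One optimal decomposition is:
Bags: B1 = {0, 2, 3, 4}  B2 = {0, 1, 2, 4}  B3 = {0, 2, 3, 5}  B4 = {0, 2, 3, 6}
Tree: B1–B2, B1–B3, B3–B4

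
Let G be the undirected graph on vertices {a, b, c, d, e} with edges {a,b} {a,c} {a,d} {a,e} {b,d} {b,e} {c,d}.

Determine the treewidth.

A width-2 tree decomposition is:
Bags: B1 = {a, b, d}  B2 = {a, b, e}  B3 = {a, c, d}
Tree: B1–B2, B1–B3
Every bag has size at most 3, so the width is 3 − 1 = 2 and tw(G) ≤ 2. For the lower bound, the 3 vertices {a, c, d} are pairwise adjacent, and any tree decomposition puts a clique entirely inside one bag — forcing width ≥ 2. Hence tw(G) = 2 exactly.

2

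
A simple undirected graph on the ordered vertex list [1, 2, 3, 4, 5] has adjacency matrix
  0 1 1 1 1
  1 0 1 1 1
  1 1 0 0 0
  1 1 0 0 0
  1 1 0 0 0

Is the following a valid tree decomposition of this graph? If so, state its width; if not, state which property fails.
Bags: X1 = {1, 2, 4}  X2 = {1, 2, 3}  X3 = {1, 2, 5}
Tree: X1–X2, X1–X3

Yes; width 2.

Every vertex of G appears in some bag (union = {1, 2, 3, 4, 5}); every edge is covered by a bag; and for each vertex v the set of bags containing v is connected in the bag tree. The decomposition is therefore valid. The largest bag has 3 vertices, so the width is 2.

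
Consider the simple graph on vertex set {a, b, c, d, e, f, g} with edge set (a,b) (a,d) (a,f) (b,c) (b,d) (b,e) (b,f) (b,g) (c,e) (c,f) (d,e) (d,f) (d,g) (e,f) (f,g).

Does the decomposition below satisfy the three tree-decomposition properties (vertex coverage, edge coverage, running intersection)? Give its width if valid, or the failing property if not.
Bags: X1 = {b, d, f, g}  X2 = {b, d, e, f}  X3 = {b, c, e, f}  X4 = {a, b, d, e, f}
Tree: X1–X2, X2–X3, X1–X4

No — bags containing vertex e are not connected in the tree.

A tree decomposition must satisfy three properties: every vertex lies in some bag; for every edge, both endpoints lie together in some bag; and for every vertex, the bags containing it form a connected subtree. Here bags containing vertex e are not connected in the tree, so the decomposition is invalid.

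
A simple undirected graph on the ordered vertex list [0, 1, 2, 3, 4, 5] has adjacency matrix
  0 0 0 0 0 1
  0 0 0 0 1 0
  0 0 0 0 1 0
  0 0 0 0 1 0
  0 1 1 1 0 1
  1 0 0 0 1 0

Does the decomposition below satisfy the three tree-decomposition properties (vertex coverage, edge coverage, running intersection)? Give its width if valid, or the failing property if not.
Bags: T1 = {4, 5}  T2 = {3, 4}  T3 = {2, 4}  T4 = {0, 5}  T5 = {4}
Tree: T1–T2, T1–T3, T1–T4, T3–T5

No — vertex 1 appears in no bag.

A tree decomposition must satisfy three properties: every vertex lies in some bag; for every edge, both endpoints lie together in some bag; and for every vertex, the bags containing it form a connected subtree. Here vertex 1 appears in no bag, so the decomposition is invalid.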